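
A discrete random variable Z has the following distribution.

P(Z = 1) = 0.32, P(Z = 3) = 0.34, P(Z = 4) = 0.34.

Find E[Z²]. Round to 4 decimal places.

8.8200

E[Z²] = (1)²(0.32) + (3)²(0.34) + (4)²(0.34) = 8.82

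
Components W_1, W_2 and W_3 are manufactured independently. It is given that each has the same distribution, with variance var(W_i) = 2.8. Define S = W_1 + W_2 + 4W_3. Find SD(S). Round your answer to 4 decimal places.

By independence, var(S) = (1)²var(W_1) + (1)²var(W_2) + (4)²var(W_3)
= (1)²·2.8 + (1)²·2.8 + (4)²·2.8 = 50.4
SD(S) = √50.4 ≈ 7.0993

7.0993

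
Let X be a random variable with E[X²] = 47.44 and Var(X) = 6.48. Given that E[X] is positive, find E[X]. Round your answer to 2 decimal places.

6.40

(E[X])² = E[X²] − Var(X) = 47.44 − 6.48 = 40.96
E[X] = √40.96 = 6.4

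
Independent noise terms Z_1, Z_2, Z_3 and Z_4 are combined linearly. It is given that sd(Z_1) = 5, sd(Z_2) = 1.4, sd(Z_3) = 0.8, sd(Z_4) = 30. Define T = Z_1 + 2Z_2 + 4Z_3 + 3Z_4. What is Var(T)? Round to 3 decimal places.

Var(Z_1) = 25, Var(Z_2) = 1.96, Var(Z_3) = 0.64, Var(Z_4) = 900
By independence, Var(T) = (1)²Var(Z_1) + (2)²Var(Z_2) + (4)²Var(Z_3) + (3)²Var(Z_4)
= (1)²·25 + (2)²·1.96 + (4)²·0.64 + (3)²·900 = 8143.08

8143.080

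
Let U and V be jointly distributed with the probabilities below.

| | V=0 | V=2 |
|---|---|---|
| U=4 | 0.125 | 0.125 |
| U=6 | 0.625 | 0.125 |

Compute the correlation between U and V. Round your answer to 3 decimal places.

E[U] = 5.5,  E[V] = 0.5
E[UV] = 2.5
Cov(U,V) = E[UV] − E[U]E[V] = 2.5 − (5.5)(0.5) = -0.25
Var(U) = 0.75,  Var(V) = 0.75
ρ = -0.25 / √(0.75·0.75) ≈ -0.333

-0.333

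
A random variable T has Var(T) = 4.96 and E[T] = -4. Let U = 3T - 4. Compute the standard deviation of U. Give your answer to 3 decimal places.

6.681

Var(3T - 4) = (3)²·4.96 = 44.64
SD(U) = √44.64 ≈ 6.681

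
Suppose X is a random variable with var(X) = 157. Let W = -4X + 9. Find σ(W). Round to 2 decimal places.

var(-4X + 9) = (-4)²·157 = 2512
σ(W) = √2512 ≈ 50.12

50.12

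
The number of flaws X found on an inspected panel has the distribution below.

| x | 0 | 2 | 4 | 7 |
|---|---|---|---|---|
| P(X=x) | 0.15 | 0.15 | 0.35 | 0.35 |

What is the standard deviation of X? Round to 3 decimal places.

2.475

E[X] = (0)(0.15) + (2)(0.15) + (4)(0.35) + (7)(0.35) = 4.15
E[X²] = (0)²(0.15) + (2)²(0.15) + (4)²(0.35) + (7)²(0.35) = 23.35
Var(X) = E[X²] − (E[X])² = 23.35 − (4.15)² = 6.1275
sd(X) = √6.1275 ≈ 2.475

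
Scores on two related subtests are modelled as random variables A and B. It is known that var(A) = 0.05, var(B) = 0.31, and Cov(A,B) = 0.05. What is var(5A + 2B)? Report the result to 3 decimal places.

3.490

var(5A + 2B) = (5)²·var(A) + (2)²·var(B) + 2·(5)·(2)·Cov(A,B)
= 25·0.05 + 4·0.31 + 20·0.05 = 3.49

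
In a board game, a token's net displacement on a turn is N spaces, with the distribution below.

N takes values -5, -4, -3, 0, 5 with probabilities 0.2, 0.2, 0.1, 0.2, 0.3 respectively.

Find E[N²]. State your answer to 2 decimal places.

E[N²] = (-5)²(0.2) + (-4)²(0.2) + (-3)²(0.1) + (0)²(0.2) + (5)²(0.3) = 16.6

16.60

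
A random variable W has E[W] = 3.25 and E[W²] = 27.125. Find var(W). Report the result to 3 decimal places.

16.563

var(W) = 27.125 − (3.25)² = 16.5625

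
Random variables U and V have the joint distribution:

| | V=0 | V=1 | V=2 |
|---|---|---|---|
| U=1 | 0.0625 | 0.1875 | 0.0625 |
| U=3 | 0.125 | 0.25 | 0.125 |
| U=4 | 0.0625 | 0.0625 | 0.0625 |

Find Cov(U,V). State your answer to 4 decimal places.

E[U] = 2.5625,  E[V] = 1
E[UV] = 2.5625
Cov(U,V) = E[UV] − E[U]E[V] = 2.5625 − (2.5625)(1) = 0

0.0000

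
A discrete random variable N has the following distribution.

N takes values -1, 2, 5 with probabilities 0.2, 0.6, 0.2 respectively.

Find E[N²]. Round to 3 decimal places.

E[N²] = (-1)²(0.2) + (2)²(0.6) + (5)²(0.2) = 7.6

7.600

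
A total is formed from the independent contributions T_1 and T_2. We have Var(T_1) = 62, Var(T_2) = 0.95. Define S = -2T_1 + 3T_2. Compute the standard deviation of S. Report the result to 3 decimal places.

16.017

By independence, Var(S) = (-2)²Var(T_1) + (3)²Var(T_2)
= (-2)²·62 + (3)²·0.95 = 256.55
σ(S) = √256.55 ≈ 16.017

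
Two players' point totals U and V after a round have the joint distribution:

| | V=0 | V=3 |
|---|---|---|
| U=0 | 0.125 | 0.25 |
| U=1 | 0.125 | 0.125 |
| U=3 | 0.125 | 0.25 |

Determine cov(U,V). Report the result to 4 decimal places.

0.0469

E[U] = 1.375,  E[V] = 1.875
E[UV] = 2.625
cov(U,V) = E[UV] − E[U]E[V] = 2.625 − (1.375)(1.875) = 0.046875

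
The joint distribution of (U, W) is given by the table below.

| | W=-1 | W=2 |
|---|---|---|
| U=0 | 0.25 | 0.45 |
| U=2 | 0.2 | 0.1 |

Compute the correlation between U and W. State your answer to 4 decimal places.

E[U] = 0.6,  E[W] = 0.65
E[UW] = 0
cov(U,W) = E[UW] − E[U]E[W] = 0 − (0.6)(0.65) = -0.39
Var(U) = 0.84,  Var(W) = 2.2275
ρ = -0.39 / √(0.84·2.2275) ≈ -0.2851

-0.2851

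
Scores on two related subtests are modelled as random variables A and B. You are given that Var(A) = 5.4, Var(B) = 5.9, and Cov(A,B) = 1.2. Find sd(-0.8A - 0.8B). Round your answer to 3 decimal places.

Var(-0.8A - 0.8B) = (-0.8)²·Var(A) + (-0.8)²·Var(B) + 2·(-0.8)·(-0.8)·Cov(A,B)
= 0.64·5.4 + 0.64·5.9 + 1.28·1.2 = 8.768
sd(-0.8A - 0.8B) = √8.768 ≈ 2.961

2.961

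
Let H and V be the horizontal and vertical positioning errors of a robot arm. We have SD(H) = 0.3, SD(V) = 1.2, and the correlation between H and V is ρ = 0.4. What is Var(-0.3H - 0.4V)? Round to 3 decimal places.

Var(H) = (0.3)² = 0.09;  Var(V) = (1.2)² = 1.44
Cov(H,V) = ρ·SD(H)·SD(V) = 0.4·0.3·1.2 = 0.144
Var(-0.3H - 0.4V) = (-0.3)²·Var(H) + (-0.4)²·Var(V) + 2·(-0.3)·(-0.4)·Cov(H,V)
= 0.09·0.09 + 0.16·1.44 + 0.24·0.144 = 0.27306

0.273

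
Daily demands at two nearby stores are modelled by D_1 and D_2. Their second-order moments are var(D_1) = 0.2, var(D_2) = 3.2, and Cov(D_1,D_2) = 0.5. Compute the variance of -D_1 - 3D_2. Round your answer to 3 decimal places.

32.000

var(-D_1 - 3D_2) = (-1)²·var(D_1) + (-3)²·var(D_2) + 2·(-1)·(-3)·Cov(D_1,D_2)
= 1·0.2 + 9·3.2 + 6·0.5 = 32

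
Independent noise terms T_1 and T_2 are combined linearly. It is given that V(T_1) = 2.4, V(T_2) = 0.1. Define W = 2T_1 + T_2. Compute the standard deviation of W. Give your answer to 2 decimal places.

3.11

By independence, V(W) = (2)²V(T_1) + (1)²V(T_2)
= (2)²·2.4 + (1)²·0.1 = 9.7
sd(W) = √9.7 ≈ 3.11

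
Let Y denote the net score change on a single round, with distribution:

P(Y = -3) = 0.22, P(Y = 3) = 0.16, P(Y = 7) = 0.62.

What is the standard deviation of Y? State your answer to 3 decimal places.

E[Y] = (-3)(0.22) + (3)(0.16) + (7)(0.62) = 4.16
E[Y²] = (-3)²(0.22) + (3)²(0.16) + (7)²(0.62) = 33.8
V(Y) = E[Y²] − (E[Y])² = 33.8 − (4.16)² = 16.4944
sd(Y) = √16.4944 ≈ 4.061

4.061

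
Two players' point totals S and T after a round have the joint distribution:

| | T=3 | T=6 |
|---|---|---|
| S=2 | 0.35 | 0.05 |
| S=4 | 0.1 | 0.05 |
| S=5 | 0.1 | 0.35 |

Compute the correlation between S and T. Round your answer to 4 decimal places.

E[S] = 3.65,  E[T] = 4.35
E[ST] = 17.1
cov(S,T) = E[ST] − E[S]E[T] = 17.1 − (3.65)(4.35) = 1.2225
V(S) = 1.9275,  V(T) = 2.2275
ρ = 1.2225 / √(1.9275·2.2275) ≈ 0.5900

0.5900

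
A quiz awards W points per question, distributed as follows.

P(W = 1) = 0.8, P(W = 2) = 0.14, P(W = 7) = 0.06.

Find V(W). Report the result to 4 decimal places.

E[W] = (1)(0.8) + (2)(0.14) + (7)(0.06) = 1.5
E[W²] = (1)²(0.8) + (2)²(0.14) + (7)²(0.06) = 4.3
V(W) = E[W²] − (E[W])² = 4.3 − (1.5)² = 2.05

2.0500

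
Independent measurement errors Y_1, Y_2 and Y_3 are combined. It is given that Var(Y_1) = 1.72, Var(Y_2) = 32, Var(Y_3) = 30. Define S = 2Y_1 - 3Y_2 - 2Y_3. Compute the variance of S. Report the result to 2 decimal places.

414.88

By independence, Var(S) = (2)²Var(Y_1) + (-3)²Var(Y_2) + (-2)²Var(Y_3)
= (2)²·1.72 + (-3)²·32 + (-2)²·30 = 414.88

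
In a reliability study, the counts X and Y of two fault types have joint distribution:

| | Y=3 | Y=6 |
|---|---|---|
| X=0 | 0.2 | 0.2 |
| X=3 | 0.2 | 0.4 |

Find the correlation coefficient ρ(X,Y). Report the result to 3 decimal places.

E[X] = 1.8,  E[Y] = 4.8
E[XY] = 9
Cov(X,Y) = E[XY] − E[X]E[Y] = 9 − (1.8)(4.8) = 0.36
Var(X) = 2.16,  Var(Y) = 2.16
ρ = 0.36 / √(2.16·2.16) ≈ 0.167

0.167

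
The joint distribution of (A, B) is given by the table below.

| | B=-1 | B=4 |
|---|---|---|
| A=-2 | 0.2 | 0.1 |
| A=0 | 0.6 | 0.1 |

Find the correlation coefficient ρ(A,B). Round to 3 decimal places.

E[A] = -0.6,  E[B] = 0
E[AB] = -0.4
Cov(A,B) = E[AB] − E[A]E[B] = -0.4 − (-0.6)(0) = -0.4
Var(A) = 0.84,  Var(B) = 4
ρ = -0.4 / √(0.84·4) ≈ -0.218

-0.218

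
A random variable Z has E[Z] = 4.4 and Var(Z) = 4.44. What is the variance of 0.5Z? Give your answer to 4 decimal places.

1.1100

Var(0.5Z) = (0.5)²·Var(Z) = 0.25·4.44 = 1.11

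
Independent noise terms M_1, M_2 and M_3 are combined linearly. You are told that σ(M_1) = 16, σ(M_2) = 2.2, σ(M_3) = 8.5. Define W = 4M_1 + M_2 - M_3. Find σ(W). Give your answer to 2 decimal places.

V(M_1) = 256, V(M_2) = 4.84, V(M_3) = 72.25
By independence, V(W) = (4)²V(M_1) + (1)²V(M_2) + (-1)²V(M_3)
= (4)²·256 + (1)²·4.84 + (-1)²·72.25 = 4173.09
σ(W) = √4173.09 ≈ 64.60

64.60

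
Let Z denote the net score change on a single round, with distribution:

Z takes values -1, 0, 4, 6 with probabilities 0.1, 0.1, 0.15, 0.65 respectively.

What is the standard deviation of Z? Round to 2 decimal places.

E[Z] = (-1)(0.1) + (0)(0.1) + (4)(0.15) + (6)(0.65) = 4.4
E[Z²] = (-1)²(0.1) + (0)²(0.1) + (4)²(0.15) + (6)²(0.65) = 25.9
V(Z) = E[Z²] − (E[Z])² = 25.9 − (4.4)² = 6.54
σ(Z) = √6.54 ≈ 2.56

2.56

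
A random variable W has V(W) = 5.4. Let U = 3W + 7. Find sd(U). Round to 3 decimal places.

V(3W + 7) = (3)²·5.4 = 48.6
sd(U) = √48.6 ≈ 6.971

6.971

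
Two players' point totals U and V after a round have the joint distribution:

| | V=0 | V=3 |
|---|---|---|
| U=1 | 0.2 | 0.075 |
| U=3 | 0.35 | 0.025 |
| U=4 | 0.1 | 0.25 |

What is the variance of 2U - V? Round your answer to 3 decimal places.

5.648

E[U] = 2.8,  E[V] = 1.05,  E[UV] = 3.45
Var(U) = 9.25 − (2.8)² = 1.41;  Var(V) = 3.15 − (1.05)² = 2.0475
cov(U,V) = 3.45 − (2.8)(1.05) = 0.51
Var(2U - V) = (2)²·1.41 + (-1)²·2.0475 + 2·(2)·(-1)·0.51 = 5.6475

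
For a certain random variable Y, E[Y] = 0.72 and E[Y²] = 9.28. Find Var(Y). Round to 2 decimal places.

Var(Y) = 9.28 − (0.72)² = 8.7616

8.76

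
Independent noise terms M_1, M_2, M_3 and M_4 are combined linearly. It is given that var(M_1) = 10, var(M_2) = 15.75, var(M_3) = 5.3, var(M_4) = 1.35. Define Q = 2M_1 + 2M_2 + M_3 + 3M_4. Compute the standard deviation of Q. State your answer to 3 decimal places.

By independence, var(Q) = (2)²var(M_1) + (2)²var(M_2) + (1)²var(M_3) + (3)²var(M_4)
= (2)²·10 + (2)²·15.75 + (1)²·5.3 + (3)²·1.35 = 120.45
SD(Q) = √120.45 ≈ 10.975

10.975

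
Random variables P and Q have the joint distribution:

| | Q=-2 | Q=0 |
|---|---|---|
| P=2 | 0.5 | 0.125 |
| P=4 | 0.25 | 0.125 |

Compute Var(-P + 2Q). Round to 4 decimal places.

E[P] = 2.75,  E[Q] = -1.5,  E[PQ] = -4
Var(P) = 8.5 − (2.75)² = 0.9375;  Var(Q) = 3 − (-1.5)² = 0.75
Cov(P,Q) = -4 − (2.75)(-1.5) = 0.125
Var(-P + 2Q) = (-1)²·0.9375 + (2)²·0.75 + 2·(-1)·(2)·0.125 = 3.4375

3.4375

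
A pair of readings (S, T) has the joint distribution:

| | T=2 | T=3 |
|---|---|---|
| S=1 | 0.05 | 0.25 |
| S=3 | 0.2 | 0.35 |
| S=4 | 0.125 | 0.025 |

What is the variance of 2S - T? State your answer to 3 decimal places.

5.599

E[S] = 2.55,  E[T] = 2.625,  E[ST] = 6.5
Var(S) = 7.65 − (2.55)² = 1.1475;  Var(T) = 7.125 − (2.625)² = 0.234375
Cov(S,T) = 6.5 − (2.55)(2.625) = -0.19375
Var(2S - T) = (2)²·1.1475 + (-1)²·0.234375 + 2·(2)·(-1)·-0.19375 = 5.599375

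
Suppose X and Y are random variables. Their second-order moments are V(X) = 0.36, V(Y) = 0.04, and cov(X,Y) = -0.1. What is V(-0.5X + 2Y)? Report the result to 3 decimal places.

V(-0.5X + 2Y) = (-0.5)²·V(X) + (2)²·V(Y) + 2·(-0.5)·(2)·cov(X,Y)
= 0.25·0.36 + 4·0.04 + -2·-0.1 = 0.45

0.450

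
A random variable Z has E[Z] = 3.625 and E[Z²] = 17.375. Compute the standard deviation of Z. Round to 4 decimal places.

Var(Z) = 17.375 − (3.625)² = 4.234375
σ(Z) = √4.234375 ≈ 2.0578

2.0578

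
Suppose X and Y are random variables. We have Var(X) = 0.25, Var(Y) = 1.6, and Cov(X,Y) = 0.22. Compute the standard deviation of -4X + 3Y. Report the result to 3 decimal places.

Var(-4X + 3Y) = (-4)²·Var(X) + (3)²·Var(Y) + 2·(-4)·(3)·Cov(X,Y)
= 16·0.25 + 9·1.6 + -24·0.22 = 13.12
σ(-4X + 3Y) = √13.12 ≈ 3.622

3.622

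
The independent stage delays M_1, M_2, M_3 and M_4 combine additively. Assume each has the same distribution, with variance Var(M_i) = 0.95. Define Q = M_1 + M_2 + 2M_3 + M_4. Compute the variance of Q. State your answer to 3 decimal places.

6.650

By independence, Var(Q) = (1)²Var(M_1) + (1)²Var(M_2) + (2)²Var(M_3) + (1)²Var(M_4)
= (1)²·0.95 + (1)²·0.95 + (2)²·0.95 + (1)²·0.95 = 6.65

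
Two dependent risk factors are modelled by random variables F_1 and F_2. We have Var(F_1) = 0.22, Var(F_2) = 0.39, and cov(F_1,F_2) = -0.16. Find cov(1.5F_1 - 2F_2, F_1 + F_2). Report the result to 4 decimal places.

-0.3700

cov(1.5F_1 - 2F_2, F_1 + F_2) = (1.5)(1)Var(F_1) + (-2)(1)Var(F_2) + [(1.5)(1) + (-2)(1)]cov(F_1,F_2)
= 1.5·0.22 + -2·0.39 + -0.5·-0.16 = -0.37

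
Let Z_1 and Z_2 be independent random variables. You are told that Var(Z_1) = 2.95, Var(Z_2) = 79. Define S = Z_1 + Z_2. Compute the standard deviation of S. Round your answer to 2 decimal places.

9.05

By independence, Var(S) = (1)²Var(Z_1) + (1)²Var(Z_2)
= (1)²·2.95 + (1)²·79 = 81.95
SD(S) = √81.95 ≈ 9.05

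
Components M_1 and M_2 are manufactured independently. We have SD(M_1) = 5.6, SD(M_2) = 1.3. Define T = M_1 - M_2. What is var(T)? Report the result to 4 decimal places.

33.0500

var(M_1) = 31.36, var(M_2) = 1.69
By independence, var(T) = (1)²var(M_1) + (-1)²var(M_2)
= (1)²·31.36 + (-1)²·1.69 = 33.05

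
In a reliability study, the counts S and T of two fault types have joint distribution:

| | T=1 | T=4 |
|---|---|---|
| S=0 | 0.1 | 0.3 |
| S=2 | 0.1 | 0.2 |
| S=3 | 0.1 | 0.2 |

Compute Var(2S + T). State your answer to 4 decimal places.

E[S] = 1.5,  E[T] = 3.1,  E[ST] = 4.5
Var(S) = 3.9 − (1.5)² = 1.65;  Var(T) = 11.5 − (3.1)² = 1.89
Cov(S,T) = 4.5 − (1.5)(3.1) = -0.15
Var(2S + T) = (2)²·1.65 + (1)²·1.89 + 2·(2)·(1)·-0.15 = 7.89

7.8900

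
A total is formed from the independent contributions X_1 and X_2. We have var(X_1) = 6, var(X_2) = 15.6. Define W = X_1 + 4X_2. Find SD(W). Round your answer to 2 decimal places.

15.99

By independence, var(W) = (1)²var(X_1) + (4)²var(X_2)
= (1)²·6 + (4)²·15.6 = 255.6
SD(W) = √255.6 ≈ 15.99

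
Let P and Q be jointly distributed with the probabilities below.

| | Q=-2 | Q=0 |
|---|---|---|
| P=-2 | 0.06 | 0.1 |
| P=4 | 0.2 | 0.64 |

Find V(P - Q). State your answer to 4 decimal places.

E[P] = 3.04,  E[Q] = -0.52,  E[PQ] = -1.36
V(P) = 14.08 − (3.04)² = 4.8384;  V(Q) = 1.04 − (-0.52)² = 0.7696
cov(P,Q) = -1.36 − (3.04)(-0.52) = 0.2208
V(P - Q) = (1)²·4.8384 + (-1)²·0.7696 + 2·(1)·(-1)·0.2208 = 5.1664

5.1664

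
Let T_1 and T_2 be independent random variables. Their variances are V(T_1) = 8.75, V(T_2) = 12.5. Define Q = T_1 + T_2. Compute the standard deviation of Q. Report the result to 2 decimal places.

4.61

By independence, V(Q) = (1)²V(T_1) + (1)²V(T_2)
= (1)²·8.75 + (1)²·12.5 = 21.25
SD(Q) = √21.25 ≈ 4.61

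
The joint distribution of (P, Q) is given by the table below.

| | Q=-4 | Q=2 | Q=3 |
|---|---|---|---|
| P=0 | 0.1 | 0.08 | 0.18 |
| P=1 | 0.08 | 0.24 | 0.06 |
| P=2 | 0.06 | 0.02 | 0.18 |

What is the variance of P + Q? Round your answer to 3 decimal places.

8.906

E[P] = 0.9,  E[Q] = 0.98,  E[PQ] = 1.02
V(P) = 1.42 − (0.9)² = 0.61;  V(Q) = 8.98 − (0.98)² = 8.0196
Cov(P,Q) = 1.02 − (0.9)(0.98) = 0.138
V(P + Q) = (1)²·0.61 + (1)²·8.0196 + 2·(1)·(1)·0.138 = 8.9056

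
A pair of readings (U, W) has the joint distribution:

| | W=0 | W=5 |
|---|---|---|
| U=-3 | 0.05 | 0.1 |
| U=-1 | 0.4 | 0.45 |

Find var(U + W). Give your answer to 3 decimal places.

E[U] = -1.3,  E[W] = 2.75,  E[UW] = -3.75
var(U) = 2.2 − (-1.3)² = 0.51;  var(W) = 13.75 − (2.75)² = 6.1875
Cov(U,W) = -3.75 − (-1.3)(2.75) = -0.175
var(U + W) = (1)²·0.51 + (1)²·6.1875 + 2·(1)·(1)·-0.175 = 6.3475

6.348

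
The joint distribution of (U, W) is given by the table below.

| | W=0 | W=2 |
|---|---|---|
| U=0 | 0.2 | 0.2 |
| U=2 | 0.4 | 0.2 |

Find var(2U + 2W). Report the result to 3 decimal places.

E[U] = 1.2,  E[W] = 0.8,  E[UW] = 0.8
var(U) = 2.4 − (1.2)² = 0.96;  var(W) = 1.6 − (0.8)² = 0.96
cov(U,W) = 0.8 − (1.2)(0.8) = -0.16
var(2U + 2W) = (2)²·0.96 + (2)²·0.96 + 2·(2)·(2)·-0.16 = 6.4

6.400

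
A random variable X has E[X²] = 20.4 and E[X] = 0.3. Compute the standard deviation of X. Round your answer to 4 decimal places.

4.5067

Var(X) = 20.4 − (0.3)² = 20.31
σ(X) = √20.31 ≈ 4.5067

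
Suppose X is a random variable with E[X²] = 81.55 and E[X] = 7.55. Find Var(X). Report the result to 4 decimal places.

24.5475

Var(X) = 81.55 − (7.55)² = 24.5475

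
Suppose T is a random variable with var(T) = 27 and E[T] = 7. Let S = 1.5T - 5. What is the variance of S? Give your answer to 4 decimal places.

var(1.5T - 5) = (1.5)²·var(T) = 2.25·27 = 60.75

60.7500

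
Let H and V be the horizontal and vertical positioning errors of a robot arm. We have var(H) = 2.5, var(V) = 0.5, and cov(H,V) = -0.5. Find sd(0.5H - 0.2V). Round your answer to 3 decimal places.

var(0.5H - 0.2V) = (0.5)²·var(H) + (-0.2)²·var(V) + 2·(0.5)·(-0.2)·cov(H,V)
= 0.25·2.5 + 0.04·0.5 + -0.2·-0.5 = 0.745
sd(0.5H - 0.2V) = √0.745 ≈ 0.863

0.863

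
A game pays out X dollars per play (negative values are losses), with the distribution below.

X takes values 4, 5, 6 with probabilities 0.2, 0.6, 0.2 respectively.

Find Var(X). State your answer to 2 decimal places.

E[X] = (4)(0.2) + (5)(0.6) + (6)(0.2) = 5
E[X²] = (4)²(0.2) + (5)²(0.6) + (6)²(0.2) = 25.4
Var(X) = E[X²] − (E[X])² = 25.4 − (5)² = 0.4

0.40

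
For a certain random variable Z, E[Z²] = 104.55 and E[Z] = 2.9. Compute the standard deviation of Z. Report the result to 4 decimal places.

9.8051

Var(Z) = 104.55 − (2.9)² = 96.14
SD(Z) = √96.14 ≈ 9.8051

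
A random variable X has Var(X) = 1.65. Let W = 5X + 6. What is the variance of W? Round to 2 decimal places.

41.25

Var(5X + 6) = (5)²·Var(X) = 25·1.65 = 41.25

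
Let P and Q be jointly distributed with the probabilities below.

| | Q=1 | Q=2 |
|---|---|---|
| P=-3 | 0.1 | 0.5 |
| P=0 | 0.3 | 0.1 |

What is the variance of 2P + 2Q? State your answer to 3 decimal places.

6.240

E[P] = -1.8,  E[Q] = 1.6,  E[PQ] = -3.3
var(P) = 5.4 − (-1.8)² = 2.16;  var(Q) = 2.8 − (1.6)² = 0.24
cov(P,Q) = -3.3 − (-1.8)(1.6) = -0.42
var(2P + 2Q) = (2)²·2.16 + (2)²·0.24 + 2·(2)·(2)·-0.42 = 6.24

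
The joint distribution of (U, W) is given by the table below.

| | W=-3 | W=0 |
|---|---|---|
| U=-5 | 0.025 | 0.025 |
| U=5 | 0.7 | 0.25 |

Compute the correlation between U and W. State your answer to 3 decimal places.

-0.116

E[U] = 4.5,  E[W] = -2.175
E[UW] = -10.125
Cov(U,W) = E[UW] − E[U]E[W] = -10.125 − (4.5)(-2.175) = -0.3375
Var(U) = 4.75,  Var(W) = 1.794375
ρ = -0.3375 / √(4.75·1.794375) ≈ -0.116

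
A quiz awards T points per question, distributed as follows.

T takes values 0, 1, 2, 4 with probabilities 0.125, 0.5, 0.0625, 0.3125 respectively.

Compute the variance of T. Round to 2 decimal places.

2.23

E[T] = (0)(0.125) + (1)(0.5) + (2)(0.0625) + (4)(0.3125) = 1.875
E[T²] = (0)²(0.125) + (1)²(0.5) + (2)²(0.0625) + (4)²(0.3125) = 5.75
Var(T) = E[T²] − (E[T])² = 5.75 − (1.875)² = 2.234375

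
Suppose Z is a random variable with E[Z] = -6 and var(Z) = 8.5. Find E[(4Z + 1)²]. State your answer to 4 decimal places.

E[4Z + 1] = 4·-6 + 1 = -23
var(4Z + 1) = (4)²·8.5 = 136
E[(4Z + 1)²] = var((4Z + 1)) + (E[(4Z + 1)])² = 136 + (-23)² = 665

665.0000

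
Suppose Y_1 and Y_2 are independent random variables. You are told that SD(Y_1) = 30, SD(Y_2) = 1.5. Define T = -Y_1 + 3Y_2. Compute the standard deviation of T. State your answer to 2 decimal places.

30.34

Var(Y_1) = 900, Var(Y_2) = 2.25
By independence, Var(T) = (-1)²Var(Y_1) + (3)²Var(Y_2)
= (-1)²·900 + (3)²·2.25 = 920.25
SD(T) = √920.25 ≈ 30.34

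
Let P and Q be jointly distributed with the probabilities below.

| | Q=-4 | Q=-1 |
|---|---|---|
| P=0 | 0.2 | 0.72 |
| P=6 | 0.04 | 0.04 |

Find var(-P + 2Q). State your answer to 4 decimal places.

10.7136

E[P] = 0.48,  E[Q] = -1.72,  E[PQ] = -1.2
var(P) = 2.88 − (0.48)² = 2.6496;  var(Q) = 4.6 − (-1.72)² = 1.6416
cov(P,Q) = -1.2 − (0.48)(-1.72) = -0.3744
var(-P + 2Q) = (-1)²·2.6496 + (2)²·1.6416 + 2·(-1)·(2)·-0.3744 = 10.7136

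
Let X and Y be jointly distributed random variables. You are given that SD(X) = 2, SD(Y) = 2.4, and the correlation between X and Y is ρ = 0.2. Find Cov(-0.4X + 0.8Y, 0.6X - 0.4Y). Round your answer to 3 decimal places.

Var(X) = (2)² = 4;  Var(Y) = (2.4)² = 5.76
Cov(X,Y) = ρ·SD(X)·SD(Y) = 0.2·2·2.4 = 0.96
Cov(-0.4X + 0.8Y, 0.6X - 0.4Y) = (-0.4)(0.6)Var(X) + (0.8)(-0.4)Var(Y) + [(-0.4)(-0.4) + (0.8)(0.6)]Cov(X,Y)
= -0.24·4 + -0.32·5.76 + 0.64·0.96 = -2.1888

-2.189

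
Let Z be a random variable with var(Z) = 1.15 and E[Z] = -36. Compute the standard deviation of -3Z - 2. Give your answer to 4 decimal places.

var(-3Z - 2) = (-3)²·1.15 = 10.35
sd(-3Z - 2) = √10.35 ≈ 3.2171

3.2171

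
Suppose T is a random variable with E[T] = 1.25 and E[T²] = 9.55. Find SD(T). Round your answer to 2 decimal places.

V(T) = 9.55 − (1.25)² = 7.9875
SD(T) = √7.9875 ≈ 2.83

2.83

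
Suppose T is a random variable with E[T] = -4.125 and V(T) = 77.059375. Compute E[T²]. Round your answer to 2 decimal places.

94.08

E[T²] = V(T) + (E[T])² = 77.059375 + (-4.125)² = 94.075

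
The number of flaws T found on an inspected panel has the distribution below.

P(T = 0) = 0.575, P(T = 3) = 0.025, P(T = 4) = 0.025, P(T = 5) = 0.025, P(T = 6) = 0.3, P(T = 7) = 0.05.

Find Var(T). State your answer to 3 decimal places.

8.498

E[T] = (0)(0.575) + (3)(0.025) + (4)(0.025) + (5)(0.025) + (6)(0.3) + (7)(0.05) = 2.45
E[T²] = (0)²(0.575) + (3)²(0.025) + (4)²(0.025) + (5)²(0.025) + (6)²(0.3) + (7)²(0.05) = 14.5
Var(T) = E[T²] − (E[T])² = 14.5 − (2.45)² = 8.4975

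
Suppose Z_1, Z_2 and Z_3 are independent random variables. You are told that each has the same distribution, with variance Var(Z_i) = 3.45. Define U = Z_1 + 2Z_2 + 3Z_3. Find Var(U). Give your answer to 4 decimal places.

By independence, Var(U) = (1)²Var(Z_1) + (2)²Var(Z_2) + (3)²Var(Z_3)
= (1)²·3.45 + (2)²·3.45 + (3)²·3.45 = 48.3

48.3000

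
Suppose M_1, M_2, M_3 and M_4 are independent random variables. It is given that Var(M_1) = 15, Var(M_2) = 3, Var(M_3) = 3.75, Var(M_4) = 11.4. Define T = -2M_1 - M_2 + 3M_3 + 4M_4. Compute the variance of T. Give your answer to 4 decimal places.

279.1500

By independence, Var(T) = (-2)²Var(M_1) + (-1)²Var(M_2) + (3)²Var(M_3) + (4)²Var(M_4)
= (-2)²·15 + (-1)²·3 + (3)²·3.75 + (4)²·11.4 = 279.15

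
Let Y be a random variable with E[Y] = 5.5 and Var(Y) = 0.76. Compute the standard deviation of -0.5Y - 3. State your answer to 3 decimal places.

Var(-0.5Y - 3) = (-0.5)²·0.76 = 0.19
sd(-0.5Y - 3) = √0.19 ≈ 0.436

0.436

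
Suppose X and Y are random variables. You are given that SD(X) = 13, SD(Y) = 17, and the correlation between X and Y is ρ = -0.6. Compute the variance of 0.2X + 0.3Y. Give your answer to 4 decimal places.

16.8580

Var(X) = (13)² = 169;  Var(Y) = (17)² = 289
cov(X,Y) = ρ·SD(X)·SD(Y) = -0.6·13·17 = -132.6
Var(0.2X + 0.3Y) = (0.2)²·Var(X) + (0.3)²·Var(Y) + 2·(0.2)·(0.3)·cov(X,Y)
= 0.04·169 + 0.09·289 + 0.12·-132.6 = 16.858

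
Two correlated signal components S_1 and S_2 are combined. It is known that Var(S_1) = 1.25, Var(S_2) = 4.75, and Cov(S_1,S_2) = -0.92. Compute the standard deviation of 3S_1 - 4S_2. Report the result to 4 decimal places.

10.4561

Var(3S_1 - 4S_2) = (3)²·Var(S_1) + (-4)²·Var(S_2) + 2·(3)·(-4)·Cov(S_1,S_2)
= 9·1.25 + 16·4.75 + -24·-0.92 = 109.33
sd(3S_1 - 4S_2) = √109.33 ≈ 10.4561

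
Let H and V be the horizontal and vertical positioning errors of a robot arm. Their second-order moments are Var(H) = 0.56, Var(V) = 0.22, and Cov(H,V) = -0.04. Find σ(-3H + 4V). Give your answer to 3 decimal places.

Var(-3H + 4V) = (-3)²·Var(H) + (4)²·Var(V) + 2·(-3)·(4)·Cov(H,V)
= 9·0.56 + 16·0.22 + -24·-0.04 = 9.52
σ(-3H + 4V) = √9.52 ≈ 3.085

3.085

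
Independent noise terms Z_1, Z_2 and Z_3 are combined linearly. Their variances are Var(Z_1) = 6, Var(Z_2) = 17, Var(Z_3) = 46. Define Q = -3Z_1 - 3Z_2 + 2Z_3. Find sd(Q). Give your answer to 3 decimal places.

19.774

By independence, Var(Q) = (-3)²Var(Z_1) + (-3)²Var(Z_2) + (2)²Var(Z_3)
= (-3)²·6 + (-3)²·17 + (2)²·46 = 391
sd(Q) = √391 ≈ 19.774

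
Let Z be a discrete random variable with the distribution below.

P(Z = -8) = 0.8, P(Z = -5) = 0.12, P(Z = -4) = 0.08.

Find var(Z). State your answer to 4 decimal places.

E[Z] = (-8)(0.8) + (-5)(0.12) + (-4)(0.08) = -7.32
E[Z²] = (-8)²(0.8) + (-5)²(0.12) + (-4)²(0.08) = 55.48
var(Z) = E[Z²] − (E[Z])² = 55.48 − (-7.32)² = 1.8976

1.8976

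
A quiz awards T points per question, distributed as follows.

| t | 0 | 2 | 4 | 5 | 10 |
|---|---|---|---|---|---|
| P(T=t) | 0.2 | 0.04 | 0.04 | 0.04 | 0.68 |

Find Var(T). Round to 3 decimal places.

E[T] = (0)(0.2) + (2)(0.04) + (4)(0.04) + (5)(0.04) + (10)(0.68) = 7.24
E[T²] = (0)²(0.2) + (2)²(0.04) + (4)²(0.04) + (5)²(0.04) + (10)²(0.68) = 69.8
Var(T) = E[T²] − (E[T])² = 69.8 − (7.24)² = 17.3824

17.382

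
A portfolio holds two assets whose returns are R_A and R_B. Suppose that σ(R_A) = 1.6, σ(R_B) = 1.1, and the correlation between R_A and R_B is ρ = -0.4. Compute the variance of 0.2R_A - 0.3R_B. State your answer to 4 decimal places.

Var(R_A) = (1.6)² = 2.56;  Var(R_B) = (1.1)² = 1.21
Cov(R_A,R_B) = ρ·σ(R_A)·σ(R_B) = -0.4·1.6·1.1 = -0.704
Var(0.2R_A - 0.3R_B) = (0.2)²·Var(R_A) + (-0.3)²·Var(R_B) + 2·(0.2)·(-0.3)·Cov(R_A,R_B)
= 0.04·2.56 + 0.09·1.21 + -0.12·-0.704 = 0.29578

0.2958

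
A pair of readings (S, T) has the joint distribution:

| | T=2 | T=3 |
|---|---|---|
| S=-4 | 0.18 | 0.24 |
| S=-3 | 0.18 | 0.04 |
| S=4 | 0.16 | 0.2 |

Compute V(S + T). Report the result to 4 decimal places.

E[S] = -0.9,  E[T] = 2.48,  E[ST] = -2.08
V(S) = 14.46 − (-0.9)² = 13.65;  V(T) = 6.4 − (2.48)² = 0.2496
Cov(S,T) = -2.08 − (-0.9)(2.48) = 0.152
V(S + T) = (1)²·13.65 + (1)²·0.2496 + 2·(1)·(1)·0.152 = 14.2036

14.2036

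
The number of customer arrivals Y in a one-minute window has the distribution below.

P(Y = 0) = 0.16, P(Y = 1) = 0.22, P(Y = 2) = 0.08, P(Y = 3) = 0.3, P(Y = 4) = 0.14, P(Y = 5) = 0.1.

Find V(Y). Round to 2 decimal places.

E[Y] = (0)(0.16) + (1)(0.22) + (2)(0.08) + (3)(0.3) + (4)(0.14) + (5)(0.1) = 2.34
E[Y²] = (0)²(0.16) + (1)²(0.22) + (2)²(0.08) + (3)²(0.3) + (4)²(0.14) + (5)²(0.1) = 7.98
V(Y) = E[Y²] − (E[Y])² = 7.98 − (2.34)² = 2.5044

2.50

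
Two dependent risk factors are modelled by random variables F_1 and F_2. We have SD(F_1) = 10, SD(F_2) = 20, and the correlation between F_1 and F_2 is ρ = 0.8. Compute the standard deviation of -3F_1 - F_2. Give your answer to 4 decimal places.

V(F_1) = (10)² = 100;  V(F_2) = (20)² = 400
cov(F_1,F_2) = ρ·SD(F_1)·SD(F_2) = 0.8·10·20 = 160
V(-3F_1 - F_2) = (-3)²·V(F_1) + (-1)²·V(F_2) + 2·(-3)·(-1)·cov(F_1,F_2)
= 9·100 + 1·400 + 6·160 = 2260
SD(-3F_1 - F_2) = √2260 ≈ 47.5395

47.5395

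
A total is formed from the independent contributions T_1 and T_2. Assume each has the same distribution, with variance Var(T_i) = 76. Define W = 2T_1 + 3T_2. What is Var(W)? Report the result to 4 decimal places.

988.0000

By independence, Var(W) = (2)²Var(T_1) + (3)²Var(T_2)
= (2)²·76 + (3)²·76 = 988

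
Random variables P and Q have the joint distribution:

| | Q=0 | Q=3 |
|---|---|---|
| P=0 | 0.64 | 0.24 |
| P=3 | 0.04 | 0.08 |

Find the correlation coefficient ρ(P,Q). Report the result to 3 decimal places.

E[P] = 0.36,  E[Q] = 0.96
E[PQ] = 0.72
cov(P,Q) = E[PQ] − E[P]E[Q] = 0.72 − (0.36)(0.96) = 0.3744
V(P) = 0.9504,  V(Q) = 1.9584
ρ = 0.3744 / √(0.9504·1.9584) ≈ 0.274

0.274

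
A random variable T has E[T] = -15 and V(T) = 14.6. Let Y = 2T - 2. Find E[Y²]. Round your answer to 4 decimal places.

E[2T - 2] = 2·-15 − 2 = -32
V(2T - 2) = (2)²·14.6 = 58.4
E[Y²] = V(Y) + (E[Y])² = 58.4 + (-32)² = 1082.4

1082.4000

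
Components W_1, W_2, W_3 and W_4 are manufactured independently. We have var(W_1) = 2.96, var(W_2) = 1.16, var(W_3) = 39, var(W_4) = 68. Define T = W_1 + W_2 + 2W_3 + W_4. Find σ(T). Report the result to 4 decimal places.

By independence, var(T) = (1)²var(W_1) + (1)²var(W_2) + (2)²var(W_3) + (1)²var(W_4)
= (1)²·2.96 + (1)²·1.16 + (2)²·39 + (1)²·68 = 228.12
σ(T) = √228.12 ≈ 15.1036

15.1036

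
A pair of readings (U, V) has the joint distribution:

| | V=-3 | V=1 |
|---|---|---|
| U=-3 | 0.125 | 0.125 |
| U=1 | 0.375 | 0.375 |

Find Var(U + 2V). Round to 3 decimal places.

19.000

E[U] = 0,  E[V] = -1,  E[UV] = 0
Var(U) = 3 − (0)² = 3;  Var(V) = 5 − (-1)² = 4
cov(U,V) = 0 − (0)(-1) = 0
Var(U + 2V) = (1)²·3 + (2)²·4 + 2·(1)·(2)·0 = 19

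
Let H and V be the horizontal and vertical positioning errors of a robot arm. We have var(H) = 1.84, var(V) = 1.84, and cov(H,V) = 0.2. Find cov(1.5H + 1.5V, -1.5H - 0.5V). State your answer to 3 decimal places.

-6.120

cov(1.5H + 1.5V, -1.5H - 0.5V) = (1.5)(-1.5)var(H) + (1.5)(-0.5)var(V) + [(1.5)(-0.5) + (1.5)(-1.5)]cov(H,V)
= -2.25·1.84 + -0.75·1.84 + -3·0.2 = -6.12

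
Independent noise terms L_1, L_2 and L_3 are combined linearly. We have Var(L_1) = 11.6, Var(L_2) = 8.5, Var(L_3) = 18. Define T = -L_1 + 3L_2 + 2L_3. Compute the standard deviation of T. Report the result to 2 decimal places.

By independence, Var(T) = (-1)²Var(L_1) + (3)²Var(L_2) + (2)²Var(L_3)
= (-1)²·11.6 + (3)²·8.5 + (2)²·18 = 160.1
σ(T) = √160.1 ≈ 12.65

12.65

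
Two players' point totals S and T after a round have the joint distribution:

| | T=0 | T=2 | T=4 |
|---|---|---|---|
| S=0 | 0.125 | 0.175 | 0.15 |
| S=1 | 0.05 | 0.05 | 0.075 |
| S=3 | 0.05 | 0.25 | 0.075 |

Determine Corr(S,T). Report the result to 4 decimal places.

0.0025

E[S] = 1.3,  E[T] = 2.15
E[ST] = 2.8
Cov(S,T) = E[ST] − E[S]E[T] = 2.8 − (1.3)(2.15) = 0.005
var(S) = 1.86,  var(T) = 2.0775
ρ = 0.005 / √(1.86·2.0775) ≈ 0.0025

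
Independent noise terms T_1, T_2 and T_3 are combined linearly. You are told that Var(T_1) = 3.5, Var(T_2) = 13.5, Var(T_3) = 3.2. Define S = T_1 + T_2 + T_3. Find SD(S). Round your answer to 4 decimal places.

4.4944

By independence, Var(S) = (1)²Var(T_1) + (1)²Var(T_2) + (1)²Var(T_3)
= (1)²·3.5 + (1)²·13.5 + (1)²·3.2 = 20.2
SD(S) = √20.2 ≈ 4.4944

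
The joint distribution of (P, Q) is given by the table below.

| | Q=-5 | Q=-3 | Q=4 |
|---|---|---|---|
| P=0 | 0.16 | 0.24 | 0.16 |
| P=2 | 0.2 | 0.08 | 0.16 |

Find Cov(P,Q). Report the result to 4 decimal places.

0.1024

E[P] = 0.88,  E[Q] = -1.48
E[PQ] = -1.2
Cov(P,Q) = E[PQ] − E[P]E[Q] = -1.2 − (0.88)(-1.48) = 0.1024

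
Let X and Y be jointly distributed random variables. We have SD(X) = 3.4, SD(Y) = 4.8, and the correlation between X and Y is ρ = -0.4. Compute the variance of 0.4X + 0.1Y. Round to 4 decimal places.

1.5578

Var(X) = (3.4)² = 11.56;  Var(Y) = (4.8)² = 23.04
Cov(X,Y) = ρ·SD(X)·SD(Y) = -0.4·3.4·4.8 = -6.528
Var(0.4X + 0.1Y) = (0.4)²·Var(X) + (0.1)²·Var(Y) + 2·(0.4)·(0.1)·Cov(X,Y)
= 0.16·11.56 + 0.01·23.04 + 0.08·-6.528 = 1.55776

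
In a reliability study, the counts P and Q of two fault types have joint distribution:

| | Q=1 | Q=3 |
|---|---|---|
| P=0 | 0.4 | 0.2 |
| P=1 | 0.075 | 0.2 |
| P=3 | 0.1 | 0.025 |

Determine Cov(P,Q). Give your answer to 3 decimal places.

-0.003

E[P] = 0.65,  E[Q] = 1.85
E[PQ] = 1.2
Cov(P,Q) = E[PQ] − E[P]E[Q] = 1.2 − (0.65)(1.85) = -0.0025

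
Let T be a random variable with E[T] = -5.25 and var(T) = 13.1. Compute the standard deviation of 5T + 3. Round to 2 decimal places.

var(5T + 3) = (5)²·13.1 = 327.5
SD(5T + 3) = √327.5 ≈ 18.10

18.10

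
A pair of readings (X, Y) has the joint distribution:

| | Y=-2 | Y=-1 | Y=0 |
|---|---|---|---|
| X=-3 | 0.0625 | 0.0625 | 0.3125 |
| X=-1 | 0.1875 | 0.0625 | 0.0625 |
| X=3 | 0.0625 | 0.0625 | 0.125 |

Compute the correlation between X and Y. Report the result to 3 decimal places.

E[X] = -0.875,  E[Y] = -0.8125
E[XY] = 0.4375
cov(X,Y) = E[XY] − E[X]E[Y] = 0.4375 − (-0.875)(-0.8125) = -0.2734375
V(X) = 5.734375,  V(Y) = 0.77734375
ρ = -0.2734375 / √(5.734375·0.77734375) ≈ -0.130

-0.130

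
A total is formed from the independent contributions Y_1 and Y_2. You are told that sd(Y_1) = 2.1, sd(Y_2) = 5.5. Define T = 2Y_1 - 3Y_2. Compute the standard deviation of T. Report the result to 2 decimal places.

Var(Y_1) = 4.41, Var(Y_2) = 30.25
By independence, Var(T) = (2)²Var(Y_1) + (-3)²Var(Y_2)
= (2)²·4.41 + (-3)²·30.25 = 289.89
sd(T) = √289.89 ≈ 17.03

17.03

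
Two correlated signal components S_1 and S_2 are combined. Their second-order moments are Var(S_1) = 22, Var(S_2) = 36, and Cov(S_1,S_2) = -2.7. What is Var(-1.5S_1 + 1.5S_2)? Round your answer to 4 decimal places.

142.6500

Var(-1.5S_1 + 1.5S_2) = (-1.5)²·Var(S_1) + (1.5)²·Var(S_2) + 2·(-1.5)·(1.5)·Cov(S_1,S_2)
= 2.25·22 + 2.25·36 + -4.5·-2.7 = 142.65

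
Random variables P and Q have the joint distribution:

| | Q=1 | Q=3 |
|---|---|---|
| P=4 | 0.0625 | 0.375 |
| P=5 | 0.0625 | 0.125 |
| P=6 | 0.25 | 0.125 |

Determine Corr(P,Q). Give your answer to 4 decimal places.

E[P] = 4.9375,  E[Q] = 2.25
E[PQ] = 10.6875
cov(P,Q) = E[PQ] − E[P]E[Q] = 10.6875 − (4.9375)(2.25) = -0.421875
var(P) = 0.80859375,  var(Q) = 0.9375
ρ = -0.421875 / √(0.80859375·0.9375) ≈ -0.4845

-0.4845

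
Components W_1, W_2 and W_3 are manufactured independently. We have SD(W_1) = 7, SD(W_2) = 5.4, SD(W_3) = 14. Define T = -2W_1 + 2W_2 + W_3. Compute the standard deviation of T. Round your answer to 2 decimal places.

Var(W_1) = 49, Var(W_2) = 29.16, Var(W_3) = 196
By independence, Var(T) = (-2)²Var(W_1) + (2)²Var(W_2) + (1)²Var(W_3)
= (-2)²·49 + (2)²·29.16 + (1)²·196 = 508.64
SD(T) = √508.64 ≈ 22.55

22.55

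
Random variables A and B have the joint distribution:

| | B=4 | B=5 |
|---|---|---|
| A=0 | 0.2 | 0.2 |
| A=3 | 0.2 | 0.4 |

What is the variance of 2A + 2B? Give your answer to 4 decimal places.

E[A] = 1.8,  E[B] = 4.6,  E[AB] = 8.4
Var(A) = 5.4 − (1.8)² = 2.16;  Var(B) = 21.4 − (4.6)² = 0.24
cov(A,B) = 8.4 − (1.8)(4.6) = 0.12
Var(2A + 2B) = (2)²·2.16 + (2)²·0.24 + 2·(2)·(2)·0.12 = 10.56

10.5600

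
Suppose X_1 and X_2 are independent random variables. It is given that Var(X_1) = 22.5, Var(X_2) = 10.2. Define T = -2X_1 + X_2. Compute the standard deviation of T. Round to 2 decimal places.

10.01

By independence, Var(T) = (-2)²Var(X_1) + (1)²Var(X_2)
= (-2)²·22.5 + (1)²·10.2 = 100.2
SD(T) = √100.2 ≈ 10.01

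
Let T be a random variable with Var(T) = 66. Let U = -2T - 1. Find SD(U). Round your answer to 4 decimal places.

Var(-2T - 1) = (-2)²·66 = 264
SD(U) = √264 ≈ 16.2481

16.2481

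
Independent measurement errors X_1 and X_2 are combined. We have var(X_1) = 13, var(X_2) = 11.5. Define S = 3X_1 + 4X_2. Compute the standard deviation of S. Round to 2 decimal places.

17.35

By independence, var(S) = (3)²var(X_1) + (4)²var(X_2)
= (3)²·13 + (4)²·11.5 = 301
SD(S) = √301 ≈ 17.35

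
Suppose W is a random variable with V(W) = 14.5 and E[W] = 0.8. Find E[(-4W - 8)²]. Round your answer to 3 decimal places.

357.440

E[-4W - 8] = -4·0.8 − 8 = -11.2
V(-4W - 8) = (-4)²·14.5 = 232
E[(-4W - 8)²] = V((-4W - 8)) + (E[(-4W - 8)])² = 232 + (-11.2)² = 357.44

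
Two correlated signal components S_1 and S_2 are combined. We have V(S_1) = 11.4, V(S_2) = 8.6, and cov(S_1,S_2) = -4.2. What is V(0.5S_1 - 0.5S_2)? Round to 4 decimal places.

7.1000

V(0.5S_1 - 0.5S_2) = (0.5)²·V(S_1) + (-0.5)²·V(S_2) + 2·(0.5)·(-0.5)·cov(S_1,S_2)
= 0.25·11.4 + 0.25·8.6 + -0.5·-4.2 = 7.1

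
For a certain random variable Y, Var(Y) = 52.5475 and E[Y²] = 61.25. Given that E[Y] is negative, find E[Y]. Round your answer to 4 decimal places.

-2.9500

(E[Y])² = E[Y²] − Var(Y) = 61.25 − 52.5475 = 8.7025
E[Y] = −√8.7025 = -2.95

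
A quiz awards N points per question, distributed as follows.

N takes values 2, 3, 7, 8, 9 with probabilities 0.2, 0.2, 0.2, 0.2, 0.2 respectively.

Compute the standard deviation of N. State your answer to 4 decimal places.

2.7857

E[N] = (2)(0.2) + (3)(0.2) + (7)(0.2) + (8)(0.2) + (9)(0.2) = 5.8
E[N²] = (2)²(0.2) + (3)²(0.2) + (7)²(0.2) + (8)²(0.2) + (9)²(0.2) = 41.4
V(N) = E[N²] − (E[N])² = 41.4 − (5.8)² = 7.76
SD(N) = √7.76 ≈ 2.7857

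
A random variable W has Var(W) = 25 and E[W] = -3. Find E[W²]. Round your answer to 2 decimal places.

E[W²] = Var(W) + (E[W])² = 25 + (-3)² = 34

34.00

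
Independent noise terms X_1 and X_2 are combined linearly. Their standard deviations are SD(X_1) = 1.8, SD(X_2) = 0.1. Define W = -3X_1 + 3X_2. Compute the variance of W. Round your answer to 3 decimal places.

var(X_1) = 3.24, var(X_2) = 0.01
By independence, var(W) = (-3)²var(X_1) + (3)²var(X_2)
= (-3)²·3.24 + (3)²·0.01 = 29.25

29.250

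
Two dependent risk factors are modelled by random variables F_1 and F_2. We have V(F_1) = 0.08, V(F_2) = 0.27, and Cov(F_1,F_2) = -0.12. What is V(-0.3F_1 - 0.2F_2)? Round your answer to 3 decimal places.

0.004

V(-0.3F_1 - 0.2F_2) = (-0.3)²·V(F_1) + (-0.2)²·V(F_2) + 2·(-0.3)·(-0.2)·Cov(F_1,F_2)
= 0.09·0.08 + 0.04·0.27 + 0.12·-0.12 = 0.0036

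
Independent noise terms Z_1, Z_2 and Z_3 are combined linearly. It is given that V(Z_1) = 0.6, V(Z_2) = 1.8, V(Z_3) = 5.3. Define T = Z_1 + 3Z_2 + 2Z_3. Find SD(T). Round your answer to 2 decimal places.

6.16

By independence, V(T) = (1)²V(Z_1) + (3)²V(Z_2) + (2)²V(Z_3)
= (1)²·0.6 + (3)²·1.8 + (2)²·5.3 = 38
SD(T) = √38 ≈ 6.16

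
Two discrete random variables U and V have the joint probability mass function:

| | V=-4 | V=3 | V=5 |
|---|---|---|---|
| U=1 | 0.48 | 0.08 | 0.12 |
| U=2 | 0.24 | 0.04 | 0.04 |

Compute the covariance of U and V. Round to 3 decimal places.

-0.090

E[U] = 1.32,  E[V] = -1.72
E[UV] = -2.36
Cov(U,V) = E[UV] − E[U]E[V] = -2.36 − (1.32)(-1.72) = -0.0896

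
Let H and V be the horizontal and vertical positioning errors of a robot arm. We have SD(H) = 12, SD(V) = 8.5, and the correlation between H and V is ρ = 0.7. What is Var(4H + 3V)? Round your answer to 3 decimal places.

Var(H) = (12)² = 144;  Var(V) = (8.5)² = 72.25
cov(H,V) = ρ·SD(H)·SD(V) = 0.7·12·8.5 = 71.4
Var(4H + 3V) = (4)²·Var(H) + (3)²·Var(V) + 2·(4)·(3)·cov(H,V)
= 16·144 + 9·72.25 + 24·71.4 = 4667.85

4667.850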